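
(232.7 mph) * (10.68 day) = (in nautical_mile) 5.183e+04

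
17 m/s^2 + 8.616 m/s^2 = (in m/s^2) 25.62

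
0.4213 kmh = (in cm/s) 11.7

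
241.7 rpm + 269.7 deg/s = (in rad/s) 30.02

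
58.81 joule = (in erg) 5.881e+08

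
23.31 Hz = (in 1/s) 23.31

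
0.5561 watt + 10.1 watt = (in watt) 10.66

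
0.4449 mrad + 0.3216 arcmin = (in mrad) 0.5384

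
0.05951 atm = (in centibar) 6.03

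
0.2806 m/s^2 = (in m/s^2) 0.2806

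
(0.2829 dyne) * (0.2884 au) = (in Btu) 115.7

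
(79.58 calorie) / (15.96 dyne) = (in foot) 6.845e+06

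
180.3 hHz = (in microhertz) 1.803e+10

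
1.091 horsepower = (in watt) 813.6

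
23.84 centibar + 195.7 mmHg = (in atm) 0.4928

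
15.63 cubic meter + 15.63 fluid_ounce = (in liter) 1.563e+04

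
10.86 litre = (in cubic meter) 0.01086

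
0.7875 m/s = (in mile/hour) 1.762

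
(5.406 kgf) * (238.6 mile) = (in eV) 1.271e+26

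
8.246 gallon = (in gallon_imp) 6.866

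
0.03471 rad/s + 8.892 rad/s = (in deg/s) 511.5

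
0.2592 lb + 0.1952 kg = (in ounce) 11.03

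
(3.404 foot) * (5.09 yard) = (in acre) 0.001193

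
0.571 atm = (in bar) 0.5786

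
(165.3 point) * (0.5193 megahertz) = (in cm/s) 3.028e+06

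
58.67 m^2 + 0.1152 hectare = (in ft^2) 1.303e+04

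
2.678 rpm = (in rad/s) 0.2804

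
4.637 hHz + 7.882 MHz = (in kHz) 7882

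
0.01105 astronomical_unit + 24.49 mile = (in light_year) 1.747e-07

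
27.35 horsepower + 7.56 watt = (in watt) 2.04e+04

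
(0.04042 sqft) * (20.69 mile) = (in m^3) 125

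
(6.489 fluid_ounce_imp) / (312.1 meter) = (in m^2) 5.907e-07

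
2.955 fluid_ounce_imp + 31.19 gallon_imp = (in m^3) 0.1419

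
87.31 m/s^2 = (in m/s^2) 87.31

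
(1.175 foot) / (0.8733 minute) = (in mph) 0.01529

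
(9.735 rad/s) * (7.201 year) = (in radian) 2.211e+09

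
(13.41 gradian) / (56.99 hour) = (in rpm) 9.804e-06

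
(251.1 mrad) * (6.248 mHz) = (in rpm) 0.01498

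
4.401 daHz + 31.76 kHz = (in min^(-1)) 1.908e+06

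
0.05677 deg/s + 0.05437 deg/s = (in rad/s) 0.00194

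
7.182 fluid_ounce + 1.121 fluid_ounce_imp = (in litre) 0.2442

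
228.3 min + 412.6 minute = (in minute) 640.9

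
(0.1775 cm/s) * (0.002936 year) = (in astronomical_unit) 1.099e-09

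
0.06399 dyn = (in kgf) 6.525e-08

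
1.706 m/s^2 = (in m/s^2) 1.706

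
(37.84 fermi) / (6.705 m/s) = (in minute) 9.406e-17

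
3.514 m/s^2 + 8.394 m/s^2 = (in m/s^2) 11.91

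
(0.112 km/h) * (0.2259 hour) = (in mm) 2.53e+04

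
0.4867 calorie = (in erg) 2.036e+07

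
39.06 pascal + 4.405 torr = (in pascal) 626.3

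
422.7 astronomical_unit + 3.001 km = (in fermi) 6.324e+28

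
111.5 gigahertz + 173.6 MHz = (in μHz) 1.117e+17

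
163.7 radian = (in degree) 9379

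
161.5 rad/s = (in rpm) 1542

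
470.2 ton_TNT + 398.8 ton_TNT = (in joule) 3.636e+12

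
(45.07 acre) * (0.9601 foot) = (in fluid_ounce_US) 1.805e+09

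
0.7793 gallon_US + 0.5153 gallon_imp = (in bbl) 0.03329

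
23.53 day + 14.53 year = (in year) 14.59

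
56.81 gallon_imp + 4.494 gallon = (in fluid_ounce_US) 9308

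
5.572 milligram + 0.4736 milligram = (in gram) 0.006046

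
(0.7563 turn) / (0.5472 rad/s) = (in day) 0.0001005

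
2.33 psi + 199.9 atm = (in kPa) 2.027e+04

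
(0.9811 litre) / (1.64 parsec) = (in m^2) 1.939e-20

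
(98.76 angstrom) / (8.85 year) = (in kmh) 1.274e-16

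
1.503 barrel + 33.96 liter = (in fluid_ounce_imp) 9605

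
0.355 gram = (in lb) 0.0007826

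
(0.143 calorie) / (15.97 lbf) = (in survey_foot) 0.02763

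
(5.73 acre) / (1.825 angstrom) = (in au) 849.3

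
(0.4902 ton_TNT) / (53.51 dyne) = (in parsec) 0.0001242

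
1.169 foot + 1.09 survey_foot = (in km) 0.0006885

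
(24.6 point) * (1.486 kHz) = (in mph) 28.85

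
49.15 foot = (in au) 1.001e-10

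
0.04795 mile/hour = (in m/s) 0.02144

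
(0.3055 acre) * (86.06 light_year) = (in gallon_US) 2.659e+23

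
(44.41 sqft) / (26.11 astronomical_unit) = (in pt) 2.994e-09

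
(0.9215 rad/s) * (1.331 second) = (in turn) 0.1952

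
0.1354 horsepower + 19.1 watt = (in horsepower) 0.161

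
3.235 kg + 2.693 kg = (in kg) 5.928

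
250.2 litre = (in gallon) 66.1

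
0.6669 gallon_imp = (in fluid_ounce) 102.5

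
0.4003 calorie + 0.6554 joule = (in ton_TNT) 5.569e-10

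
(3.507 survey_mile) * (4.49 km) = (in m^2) 2.534e+07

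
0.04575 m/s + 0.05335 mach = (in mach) 0.05348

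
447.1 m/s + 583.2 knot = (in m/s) 747.1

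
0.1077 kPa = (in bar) 0.001077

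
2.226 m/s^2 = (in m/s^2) 2.226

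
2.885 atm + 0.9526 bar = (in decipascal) 3.876e+06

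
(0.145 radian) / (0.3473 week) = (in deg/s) 3.955e-05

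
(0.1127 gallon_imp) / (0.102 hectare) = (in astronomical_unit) 3.358e-18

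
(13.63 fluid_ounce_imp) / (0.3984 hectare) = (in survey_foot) 3.189e-07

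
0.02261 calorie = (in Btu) 8.966e-05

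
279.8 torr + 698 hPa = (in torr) 803.3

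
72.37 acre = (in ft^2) 3.152e+06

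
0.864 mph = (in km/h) 1.39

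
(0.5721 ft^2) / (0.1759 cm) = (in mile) 0.01878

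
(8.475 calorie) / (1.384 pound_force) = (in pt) 1.633e+04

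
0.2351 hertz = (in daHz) 0.02351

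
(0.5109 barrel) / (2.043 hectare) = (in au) 2.658e-17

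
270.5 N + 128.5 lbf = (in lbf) 189.3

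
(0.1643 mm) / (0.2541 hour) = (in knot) 3.491e-07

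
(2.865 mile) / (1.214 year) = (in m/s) 0.0001204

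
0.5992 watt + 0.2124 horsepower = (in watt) 159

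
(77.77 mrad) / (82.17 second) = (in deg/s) 0.05423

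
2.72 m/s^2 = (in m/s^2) 2.72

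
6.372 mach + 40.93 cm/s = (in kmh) 7812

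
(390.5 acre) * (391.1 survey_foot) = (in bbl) 1.185e+09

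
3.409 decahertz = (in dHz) 340.9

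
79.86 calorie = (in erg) 3.341e+09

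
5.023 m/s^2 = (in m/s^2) 5.023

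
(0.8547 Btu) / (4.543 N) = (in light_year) 2.098e-14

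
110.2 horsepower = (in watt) 8.218e+04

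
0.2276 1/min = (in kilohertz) 3.793e-06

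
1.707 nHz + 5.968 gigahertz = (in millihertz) 5.968e+12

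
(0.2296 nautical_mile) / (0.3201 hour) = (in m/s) 0.369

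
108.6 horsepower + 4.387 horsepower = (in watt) 8.425e+04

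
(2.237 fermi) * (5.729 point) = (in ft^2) 4.866e-17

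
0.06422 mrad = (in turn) 1.022e-05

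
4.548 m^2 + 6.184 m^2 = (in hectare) 0.001073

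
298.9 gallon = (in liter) 1131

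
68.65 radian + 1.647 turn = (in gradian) 5029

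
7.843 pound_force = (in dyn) 3.489e+06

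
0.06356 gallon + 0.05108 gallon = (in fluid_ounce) 14.67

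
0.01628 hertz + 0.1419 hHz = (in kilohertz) 0.01421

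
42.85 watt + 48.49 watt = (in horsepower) 0.1225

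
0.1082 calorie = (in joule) 0.4527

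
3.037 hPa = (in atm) 0.002997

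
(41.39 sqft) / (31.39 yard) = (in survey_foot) 0.4395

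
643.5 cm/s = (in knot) 12.51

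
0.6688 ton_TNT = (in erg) 2.798e+16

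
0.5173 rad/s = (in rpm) 4.94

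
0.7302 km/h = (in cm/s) 20.28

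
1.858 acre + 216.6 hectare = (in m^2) 2.174e+06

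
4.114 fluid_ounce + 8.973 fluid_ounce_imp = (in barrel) 0.002369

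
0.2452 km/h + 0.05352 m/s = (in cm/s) 12.16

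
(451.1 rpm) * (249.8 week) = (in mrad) 7.137e+12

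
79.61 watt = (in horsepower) 0.1068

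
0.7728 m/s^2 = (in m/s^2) 0.7728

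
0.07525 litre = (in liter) 0.07525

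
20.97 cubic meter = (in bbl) 131.9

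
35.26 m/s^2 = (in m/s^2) 35.26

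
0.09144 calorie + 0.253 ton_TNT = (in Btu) 1.003e+06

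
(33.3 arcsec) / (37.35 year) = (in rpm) 1.309e-12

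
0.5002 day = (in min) 720.3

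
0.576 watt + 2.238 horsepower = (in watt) 1669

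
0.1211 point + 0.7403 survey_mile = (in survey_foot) 3909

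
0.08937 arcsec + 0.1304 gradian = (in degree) 0.1174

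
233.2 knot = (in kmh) 431.9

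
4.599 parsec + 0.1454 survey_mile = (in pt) 4.023e+20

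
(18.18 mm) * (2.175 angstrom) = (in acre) 9.771e-16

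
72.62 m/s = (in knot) 141.2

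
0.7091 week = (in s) 4.289e+05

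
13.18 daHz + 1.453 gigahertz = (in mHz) 1.453e+12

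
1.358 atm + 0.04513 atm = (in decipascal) 1.422e+06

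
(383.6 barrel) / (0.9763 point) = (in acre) 43.76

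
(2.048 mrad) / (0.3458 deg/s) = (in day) 3.927e-06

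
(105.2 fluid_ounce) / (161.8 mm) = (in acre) 4.751e-06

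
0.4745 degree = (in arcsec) 1708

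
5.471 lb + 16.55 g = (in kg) 2.498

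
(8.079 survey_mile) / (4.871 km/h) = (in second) 9609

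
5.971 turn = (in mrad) 3.752e+04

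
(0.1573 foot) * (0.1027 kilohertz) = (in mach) 0.01446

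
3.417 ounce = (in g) 96.87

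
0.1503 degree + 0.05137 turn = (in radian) 0.3254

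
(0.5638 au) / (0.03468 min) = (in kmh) 1.459e+11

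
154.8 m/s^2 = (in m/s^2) 154.8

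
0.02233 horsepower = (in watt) 16.65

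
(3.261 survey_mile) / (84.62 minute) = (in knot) 2.009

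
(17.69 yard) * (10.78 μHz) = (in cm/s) 0.01744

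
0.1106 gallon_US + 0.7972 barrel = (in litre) 127.2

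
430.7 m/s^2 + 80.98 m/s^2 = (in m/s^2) 511.7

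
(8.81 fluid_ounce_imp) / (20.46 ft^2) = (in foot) 0.0004321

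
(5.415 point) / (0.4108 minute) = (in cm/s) 0.00775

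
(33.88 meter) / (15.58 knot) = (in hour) 0.001174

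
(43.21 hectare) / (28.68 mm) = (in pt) 4.271e+10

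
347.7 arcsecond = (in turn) 0.0002683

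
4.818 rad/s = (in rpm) 46.01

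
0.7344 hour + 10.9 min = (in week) 0.005453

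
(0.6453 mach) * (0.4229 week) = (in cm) 5.62e+09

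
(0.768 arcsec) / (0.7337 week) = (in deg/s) 4.808e-10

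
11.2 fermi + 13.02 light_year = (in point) 3.492e+20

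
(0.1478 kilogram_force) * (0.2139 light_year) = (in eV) 1.831e+34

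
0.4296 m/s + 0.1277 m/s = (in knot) 1.083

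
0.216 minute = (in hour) 0.0036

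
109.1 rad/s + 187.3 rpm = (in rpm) 1229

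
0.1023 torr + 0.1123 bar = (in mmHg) 84.33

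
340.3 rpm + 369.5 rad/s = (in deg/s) 2.321e+04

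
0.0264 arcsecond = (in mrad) 0.000128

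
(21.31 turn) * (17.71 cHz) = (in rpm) 226.4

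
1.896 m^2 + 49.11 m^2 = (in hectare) 0.005101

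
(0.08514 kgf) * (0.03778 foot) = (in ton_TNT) 2.298e-12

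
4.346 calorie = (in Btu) 0.01723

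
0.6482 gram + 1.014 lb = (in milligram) 4.606e+05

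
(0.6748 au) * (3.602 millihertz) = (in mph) 8.134e+08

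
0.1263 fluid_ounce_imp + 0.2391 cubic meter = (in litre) 239.1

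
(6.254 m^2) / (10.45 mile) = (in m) 0.0003719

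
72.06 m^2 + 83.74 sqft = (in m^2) 79.84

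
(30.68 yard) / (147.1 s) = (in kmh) 0.6866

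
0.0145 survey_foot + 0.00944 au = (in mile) 8.775e+05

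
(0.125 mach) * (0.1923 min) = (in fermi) 4.911e+17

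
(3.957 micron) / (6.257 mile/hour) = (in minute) 2.358e-08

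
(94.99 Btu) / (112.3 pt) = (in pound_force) 5.687e+05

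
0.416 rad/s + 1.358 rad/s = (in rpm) 16.94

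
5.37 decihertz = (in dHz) 5.37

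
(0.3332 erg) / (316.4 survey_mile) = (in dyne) 6.544e-09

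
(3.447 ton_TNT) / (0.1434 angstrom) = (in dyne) 1.006e+26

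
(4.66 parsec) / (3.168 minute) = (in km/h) 2.723e+15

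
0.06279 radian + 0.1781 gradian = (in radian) 0.06559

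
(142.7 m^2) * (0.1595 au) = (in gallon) 8.995e+14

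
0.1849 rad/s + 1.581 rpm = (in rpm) 3.347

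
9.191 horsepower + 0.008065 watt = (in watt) 6854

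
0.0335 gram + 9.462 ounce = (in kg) 0.2683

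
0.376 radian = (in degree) 21.54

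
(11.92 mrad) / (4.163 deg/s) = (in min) 0.002734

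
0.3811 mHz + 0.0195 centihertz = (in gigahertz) 5.761e-13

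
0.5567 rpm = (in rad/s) 0.0583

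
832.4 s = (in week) 0.001376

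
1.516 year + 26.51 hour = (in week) 79.21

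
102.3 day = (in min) 1.473e+05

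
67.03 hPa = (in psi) 0.9722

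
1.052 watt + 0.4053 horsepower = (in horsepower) 0.4067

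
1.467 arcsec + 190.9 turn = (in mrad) 1.199e+06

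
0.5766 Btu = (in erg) 6.083e+09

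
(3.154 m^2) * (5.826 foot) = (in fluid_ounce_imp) 1.971e+05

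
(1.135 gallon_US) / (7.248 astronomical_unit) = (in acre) 9.791e-19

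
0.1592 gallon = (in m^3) 0.0006026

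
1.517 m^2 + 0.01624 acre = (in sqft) 723.7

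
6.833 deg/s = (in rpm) 1.139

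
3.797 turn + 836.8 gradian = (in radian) 37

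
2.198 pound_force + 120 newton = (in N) 129.8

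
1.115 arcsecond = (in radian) 5.406e-06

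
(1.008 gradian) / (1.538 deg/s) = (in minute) 0.009831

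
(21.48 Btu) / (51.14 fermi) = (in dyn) 4.431e+22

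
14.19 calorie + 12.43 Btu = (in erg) 1.317e+11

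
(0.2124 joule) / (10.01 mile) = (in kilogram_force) 1.344e-06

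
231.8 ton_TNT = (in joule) 9.699e+11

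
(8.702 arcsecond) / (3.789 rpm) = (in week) 1.758e-10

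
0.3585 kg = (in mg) 3.585e+05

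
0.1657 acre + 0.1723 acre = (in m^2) 1368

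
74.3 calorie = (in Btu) 0.2946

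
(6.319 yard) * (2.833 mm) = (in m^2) 0.01637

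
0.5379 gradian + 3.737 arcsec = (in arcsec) 1747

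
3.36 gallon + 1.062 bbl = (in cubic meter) 0.1816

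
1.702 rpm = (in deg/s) 10.21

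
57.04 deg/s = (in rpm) 9.507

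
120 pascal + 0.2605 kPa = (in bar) 0.003805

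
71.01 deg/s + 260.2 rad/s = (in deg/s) 1.498e+04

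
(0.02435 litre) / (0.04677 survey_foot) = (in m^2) 0.001708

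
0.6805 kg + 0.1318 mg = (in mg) 6.805e+05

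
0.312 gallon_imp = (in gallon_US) 0.3747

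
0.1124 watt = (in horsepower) 0.0001507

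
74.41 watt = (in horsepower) 0.09979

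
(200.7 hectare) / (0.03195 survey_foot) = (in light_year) 2.178e-08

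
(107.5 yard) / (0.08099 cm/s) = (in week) 0.2007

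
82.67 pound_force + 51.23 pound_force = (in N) 595.6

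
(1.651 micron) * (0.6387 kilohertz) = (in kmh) 0.003796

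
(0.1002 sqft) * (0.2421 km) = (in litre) 2254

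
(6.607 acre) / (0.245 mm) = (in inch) 4.297e+09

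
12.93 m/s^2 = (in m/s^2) 12.93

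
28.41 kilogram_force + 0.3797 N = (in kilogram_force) 28.45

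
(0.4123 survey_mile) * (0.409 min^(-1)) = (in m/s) 4.523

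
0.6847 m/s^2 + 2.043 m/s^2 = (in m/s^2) 2.728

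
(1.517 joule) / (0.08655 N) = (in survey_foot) 57.5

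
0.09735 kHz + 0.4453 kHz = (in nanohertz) 5.426e+11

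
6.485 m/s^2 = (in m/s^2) 6.485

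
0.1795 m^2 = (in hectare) 1.795e-05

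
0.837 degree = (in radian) 0.01461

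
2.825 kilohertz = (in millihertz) 2.825e+06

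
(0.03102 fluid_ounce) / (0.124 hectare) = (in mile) 4.597e-13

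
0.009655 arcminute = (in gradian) 0.0001788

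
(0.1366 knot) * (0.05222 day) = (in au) 2.119e-09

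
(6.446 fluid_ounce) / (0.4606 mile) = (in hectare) 2.572e-11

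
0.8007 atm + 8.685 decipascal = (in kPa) 81.13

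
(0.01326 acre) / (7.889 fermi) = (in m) 6.802e+15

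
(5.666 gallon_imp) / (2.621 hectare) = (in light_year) 1.039e-22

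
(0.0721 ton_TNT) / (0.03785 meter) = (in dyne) 7.97e+14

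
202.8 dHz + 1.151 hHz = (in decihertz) 1354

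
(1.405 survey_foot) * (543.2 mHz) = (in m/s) 0.2326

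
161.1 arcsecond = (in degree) 0.04475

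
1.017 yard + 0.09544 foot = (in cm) 95.9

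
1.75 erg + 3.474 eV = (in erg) 1.75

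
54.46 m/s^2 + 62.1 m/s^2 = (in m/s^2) 116.6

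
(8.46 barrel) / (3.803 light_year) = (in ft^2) 4.024e-16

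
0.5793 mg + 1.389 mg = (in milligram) 1.968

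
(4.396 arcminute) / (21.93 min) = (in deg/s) 5.568e-05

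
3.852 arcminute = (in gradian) 0.07133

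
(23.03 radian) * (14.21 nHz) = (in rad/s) 3.273e-07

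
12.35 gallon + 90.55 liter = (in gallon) 36.27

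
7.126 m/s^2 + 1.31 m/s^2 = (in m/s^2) 8.436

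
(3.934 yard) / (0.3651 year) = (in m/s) 3.124e-07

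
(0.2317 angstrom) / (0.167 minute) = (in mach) 6.791e-15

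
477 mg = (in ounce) 0.01683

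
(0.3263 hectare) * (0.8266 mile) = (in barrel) 2.73e+07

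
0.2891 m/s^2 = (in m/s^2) 0.2891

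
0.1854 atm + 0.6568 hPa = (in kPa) 18.85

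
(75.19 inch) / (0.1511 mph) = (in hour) 0.007854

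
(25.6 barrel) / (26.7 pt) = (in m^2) 432.1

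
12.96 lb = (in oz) 207.4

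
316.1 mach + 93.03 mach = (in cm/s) 1.393e+07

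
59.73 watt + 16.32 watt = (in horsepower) 0.102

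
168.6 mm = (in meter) 0.1686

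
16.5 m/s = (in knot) 32.07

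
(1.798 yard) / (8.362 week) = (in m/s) 3.251e-07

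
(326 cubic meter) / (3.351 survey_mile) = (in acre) 1.494e-05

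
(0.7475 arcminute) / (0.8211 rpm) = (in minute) 4.215e-05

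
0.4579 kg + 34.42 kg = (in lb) 76.89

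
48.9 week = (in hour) 8215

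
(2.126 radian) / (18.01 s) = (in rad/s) 0.118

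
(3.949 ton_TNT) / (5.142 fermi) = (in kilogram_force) 3.277e+23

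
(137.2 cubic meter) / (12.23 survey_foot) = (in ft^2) 396.2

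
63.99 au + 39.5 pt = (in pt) 2.714e+16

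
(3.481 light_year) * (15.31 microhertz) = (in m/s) 5.042e+11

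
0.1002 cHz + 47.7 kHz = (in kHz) 47.7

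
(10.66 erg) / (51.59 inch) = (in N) 8.135e-07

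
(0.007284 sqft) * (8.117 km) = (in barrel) 34.55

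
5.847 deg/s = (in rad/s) 0.102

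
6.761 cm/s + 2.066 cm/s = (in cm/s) 8.827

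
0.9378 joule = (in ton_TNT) 2.241e-10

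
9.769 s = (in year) 3.098e-07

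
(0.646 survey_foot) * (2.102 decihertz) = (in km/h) 0.149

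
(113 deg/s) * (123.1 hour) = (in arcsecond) 1.803e+11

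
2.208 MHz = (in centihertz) 2.208e+08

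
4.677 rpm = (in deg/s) 28.06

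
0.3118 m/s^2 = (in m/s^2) 0.3118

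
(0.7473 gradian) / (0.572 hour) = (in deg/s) 0.0003266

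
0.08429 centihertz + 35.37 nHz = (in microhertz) 842.9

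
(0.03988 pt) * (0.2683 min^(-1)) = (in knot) 1.223e-07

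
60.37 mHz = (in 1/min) 3.622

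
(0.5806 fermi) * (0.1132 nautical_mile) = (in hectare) 1.217e-17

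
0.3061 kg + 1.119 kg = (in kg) 1.425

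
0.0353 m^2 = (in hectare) 3.53e-06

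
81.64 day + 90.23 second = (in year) 0.2237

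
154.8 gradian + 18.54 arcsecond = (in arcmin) 8360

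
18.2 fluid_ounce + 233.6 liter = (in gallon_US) 61.85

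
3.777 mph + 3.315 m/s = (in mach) 0.01469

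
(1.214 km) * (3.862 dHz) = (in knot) 911.4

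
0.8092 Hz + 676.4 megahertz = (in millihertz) 6.764e+11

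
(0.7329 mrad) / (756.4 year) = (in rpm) 2.934e-13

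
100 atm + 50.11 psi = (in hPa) 1.048e+05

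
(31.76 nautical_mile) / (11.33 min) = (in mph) 193.6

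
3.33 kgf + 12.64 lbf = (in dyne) 8.888e+06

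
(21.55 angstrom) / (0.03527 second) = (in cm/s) 6.11e-06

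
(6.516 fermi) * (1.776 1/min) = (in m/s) 1.929e-16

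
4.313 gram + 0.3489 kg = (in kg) 0.3532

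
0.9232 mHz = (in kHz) 9.232e-07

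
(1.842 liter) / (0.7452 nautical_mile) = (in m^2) 1.335e-06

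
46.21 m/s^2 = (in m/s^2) 46.21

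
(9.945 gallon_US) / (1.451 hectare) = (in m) 2.594e-06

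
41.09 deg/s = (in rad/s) 0.7172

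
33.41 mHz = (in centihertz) 3.341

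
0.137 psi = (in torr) 7.085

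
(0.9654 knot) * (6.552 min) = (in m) 195.2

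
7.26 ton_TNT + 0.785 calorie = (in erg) 3.038e+17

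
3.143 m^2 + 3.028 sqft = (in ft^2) 36.86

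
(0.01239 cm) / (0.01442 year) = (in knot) 5.296e-10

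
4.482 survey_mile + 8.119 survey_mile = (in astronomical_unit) 1.356e-07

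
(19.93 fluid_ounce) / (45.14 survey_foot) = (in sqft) 0.0004611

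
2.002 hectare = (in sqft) 2.155e+05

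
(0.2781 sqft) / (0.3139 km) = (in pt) 0.2333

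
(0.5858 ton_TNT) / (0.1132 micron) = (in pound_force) 4.868e+15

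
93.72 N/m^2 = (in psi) 0.01359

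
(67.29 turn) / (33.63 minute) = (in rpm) 2.001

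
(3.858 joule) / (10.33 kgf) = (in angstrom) 3.808e+08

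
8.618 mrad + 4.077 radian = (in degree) 234.1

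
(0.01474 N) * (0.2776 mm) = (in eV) 2.554e+13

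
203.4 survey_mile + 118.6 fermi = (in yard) 3.58e+05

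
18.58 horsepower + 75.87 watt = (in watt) 1.393e+04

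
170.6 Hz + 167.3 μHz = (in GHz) 1.706e-07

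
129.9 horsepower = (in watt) 9.687e+04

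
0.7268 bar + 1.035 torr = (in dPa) 7.282e+05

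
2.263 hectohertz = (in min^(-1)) 1.358e+04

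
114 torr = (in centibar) 15.2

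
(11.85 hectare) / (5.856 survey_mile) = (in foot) 41.25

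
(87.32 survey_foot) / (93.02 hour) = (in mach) 2.334e-07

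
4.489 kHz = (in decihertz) 4.489e+04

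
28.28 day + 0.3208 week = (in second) 2.637e+06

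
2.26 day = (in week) 0.3229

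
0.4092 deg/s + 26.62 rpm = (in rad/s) 2.795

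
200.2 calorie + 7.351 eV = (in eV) 5.228e+21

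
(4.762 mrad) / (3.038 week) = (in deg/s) 1.485e-07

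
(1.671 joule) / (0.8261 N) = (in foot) 6.636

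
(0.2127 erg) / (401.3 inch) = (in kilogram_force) 2.128e-10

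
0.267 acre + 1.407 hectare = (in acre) 3.744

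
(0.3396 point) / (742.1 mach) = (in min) 7.902e-12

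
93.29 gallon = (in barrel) 2.221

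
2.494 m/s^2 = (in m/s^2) 2.494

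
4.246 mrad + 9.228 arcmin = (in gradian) 0.4412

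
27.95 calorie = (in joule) 116.9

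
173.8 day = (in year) 0.4762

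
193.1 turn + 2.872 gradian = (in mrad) 1.213e+06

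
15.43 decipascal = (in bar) 1.543e-05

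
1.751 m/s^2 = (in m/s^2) 1.751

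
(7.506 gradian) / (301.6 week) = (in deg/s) 3.703e-08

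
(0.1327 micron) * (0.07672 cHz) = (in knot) 1.979e-10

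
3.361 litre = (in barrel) 0.02114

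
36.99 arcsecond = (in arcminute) 0.6165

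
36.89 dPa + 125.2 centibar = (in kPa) 125.2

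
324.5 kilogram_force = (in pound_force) 715.4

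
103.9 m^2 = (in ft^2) 1118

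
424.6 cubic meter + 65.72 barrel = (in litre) 4.35e+05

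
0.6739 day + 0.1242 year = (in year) 0.126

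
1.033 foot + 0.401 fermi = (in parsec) 1.02e-17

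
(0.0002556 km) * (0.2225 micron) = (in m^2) 5.687e-08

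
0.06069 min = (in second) 3.641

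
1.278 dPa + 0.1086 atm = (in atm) 0.1086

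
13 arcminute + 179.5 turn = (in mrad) 1.128e+06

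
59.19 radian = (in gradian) 3768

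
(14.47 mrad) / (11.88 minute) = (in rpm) 0.0001939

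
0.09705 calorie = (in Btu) 0.0003849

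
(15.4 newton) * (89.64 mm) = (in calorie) 0.3299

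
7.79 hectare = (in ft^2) 8.385e+05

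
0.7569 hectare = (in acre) 1.87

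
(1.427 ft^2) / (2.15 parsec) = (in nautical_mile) 1.079e-21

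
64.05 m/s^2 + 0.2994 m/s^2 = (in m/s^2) 64.35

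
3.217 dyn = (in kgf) 3.28e-06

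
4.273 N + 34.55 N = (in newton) 38.82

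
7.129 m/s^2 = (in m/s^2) 7.129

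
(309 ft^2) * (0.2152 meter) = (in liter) 6178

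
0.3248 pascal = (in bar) 3.248e-06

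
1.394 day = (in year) 0.003819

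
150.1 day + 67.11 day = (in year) 0.5951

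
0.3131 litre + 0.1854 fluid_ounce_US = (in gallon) 0.08416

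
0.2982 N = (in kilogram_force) 0.03041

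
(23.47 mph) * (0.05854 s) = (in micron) 6.142e+05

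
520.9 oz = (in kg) 14.77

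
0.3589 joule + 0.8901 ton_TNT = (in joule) 3.724e+09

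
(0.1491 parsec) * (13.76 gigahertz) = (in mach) 1.859e+23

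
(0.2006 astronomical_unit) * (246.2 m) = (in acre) 1.826e+09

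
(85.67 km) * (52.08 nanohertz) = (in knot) 0.008673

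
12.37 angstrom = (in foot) 4.058e-09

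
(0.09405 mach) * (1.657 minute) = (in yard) 3482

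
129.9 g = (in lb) 0.2864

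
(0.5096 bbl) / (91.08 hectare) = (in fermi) 8.895e+07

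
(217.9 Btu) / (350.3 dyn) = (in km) 6.563e+04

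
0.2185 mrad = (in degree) 0.01252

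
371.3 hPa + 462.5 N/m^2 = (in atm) 0.371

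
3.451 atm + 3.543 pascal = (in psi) 50.72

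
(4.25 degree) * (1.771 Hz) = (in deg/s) 7.527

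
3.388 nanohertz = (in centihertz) 3.388e-07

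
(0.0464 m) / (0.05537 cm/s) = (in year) 2.657e-06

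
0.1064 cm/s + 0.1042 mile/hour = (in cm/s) 4.765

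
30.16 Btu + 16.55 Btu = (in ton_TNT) 1.178e-05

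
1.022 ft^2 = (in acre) 2.346e-05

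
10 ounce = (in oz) 10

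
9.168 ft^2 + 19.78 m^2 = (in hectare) 0.002063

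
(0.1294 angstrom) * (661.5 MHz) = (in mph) 0.01915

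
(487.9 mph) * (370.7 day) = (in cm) 6.986e+11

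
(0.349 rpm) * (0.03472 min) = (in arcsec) 1.57e+04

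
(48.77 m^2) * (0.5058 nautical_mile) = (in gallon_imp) 1.005e+07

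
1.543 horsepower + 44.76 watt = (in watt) 1195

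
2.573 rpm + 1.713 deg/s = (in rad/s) 0.2993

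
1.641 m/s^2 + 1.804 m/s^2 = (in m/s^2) 3.445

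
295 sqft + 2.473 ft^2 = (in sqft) 297.5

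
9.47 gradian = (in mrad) 148.8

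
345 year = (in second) 1.088e+10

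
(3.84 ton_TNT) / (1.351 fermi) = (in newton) 1.189e+25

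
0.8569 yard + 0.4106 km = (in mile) 0.2556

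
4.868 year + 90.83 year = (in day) 3.493e+04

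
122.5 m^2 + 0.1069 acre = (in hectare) 0.05551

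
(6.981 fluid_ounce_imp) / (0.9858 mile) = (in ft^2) 1.346e-06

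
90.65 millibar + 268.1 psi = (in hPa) 1.858e+04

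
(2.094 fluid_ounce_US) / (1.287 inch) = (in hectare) 1.894e-07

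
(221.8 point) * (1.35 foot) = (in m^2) 0.0322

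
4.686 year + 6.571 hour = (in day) 1711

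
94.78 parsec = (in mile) 1.817e+15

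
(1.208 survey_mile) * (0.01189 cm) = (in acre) 5.712e-05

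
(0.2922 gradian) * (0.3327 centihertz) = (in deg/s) 0.0008749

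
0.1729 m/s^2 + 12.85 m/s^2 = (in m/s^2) 13.02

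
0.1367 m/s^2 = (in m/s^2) 0.1367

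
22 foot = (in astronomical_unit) 4.482e-11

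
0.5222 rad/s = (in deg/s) 29.92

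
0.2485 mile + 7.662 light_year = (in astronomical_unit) 4.846e+05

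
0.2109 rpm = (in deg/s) 1.265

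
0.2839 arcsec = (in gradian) 8.762e-05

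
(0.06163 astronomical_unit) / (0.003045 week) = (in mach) 1.47e+04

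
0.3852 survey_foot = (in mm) 117.4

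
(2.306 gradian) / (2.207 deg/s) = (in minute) 0.01567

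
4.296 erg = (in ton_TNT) 1.027e-16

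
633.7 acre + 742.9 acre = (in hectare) 557.1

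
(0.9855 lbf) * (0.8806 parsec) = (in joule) 1.191e+17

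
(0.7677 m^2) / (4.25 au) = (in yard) 1.321e-12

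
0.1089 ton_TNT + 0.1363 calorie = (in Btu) 4.319e+05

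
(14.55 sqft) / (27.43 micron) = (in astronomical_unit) 3.294e-07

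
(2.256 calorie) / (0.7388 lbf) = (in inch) 113.1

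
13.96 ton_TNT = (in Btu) 5.536e+07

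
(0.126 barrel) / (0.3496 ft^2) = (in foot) 2.024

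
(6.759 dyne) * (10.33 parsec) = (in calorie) 5.149e+12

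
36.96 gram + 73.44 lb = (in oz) 1176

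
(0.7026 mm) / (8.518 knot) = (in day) 1.856e-09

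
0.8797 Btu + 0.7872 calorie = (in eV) 5.814e+21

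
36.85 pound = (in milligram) 1.671e+07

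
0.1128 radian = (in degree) 6.463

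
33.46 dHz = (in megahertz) 3.346e-06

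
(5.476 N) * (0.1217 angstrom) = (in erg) 0.0006664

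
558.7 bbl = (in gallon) 2.347e+04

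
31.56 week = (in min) 3.181e+05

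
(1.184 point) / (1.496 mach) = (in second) 8.2e-07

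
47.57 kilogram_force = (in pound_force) 104.9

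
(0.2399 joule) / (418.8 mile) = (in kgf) 3.63e-08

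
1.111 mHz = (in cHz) 0.1111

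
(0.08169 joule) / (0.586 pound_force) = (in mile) 1.947e-05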